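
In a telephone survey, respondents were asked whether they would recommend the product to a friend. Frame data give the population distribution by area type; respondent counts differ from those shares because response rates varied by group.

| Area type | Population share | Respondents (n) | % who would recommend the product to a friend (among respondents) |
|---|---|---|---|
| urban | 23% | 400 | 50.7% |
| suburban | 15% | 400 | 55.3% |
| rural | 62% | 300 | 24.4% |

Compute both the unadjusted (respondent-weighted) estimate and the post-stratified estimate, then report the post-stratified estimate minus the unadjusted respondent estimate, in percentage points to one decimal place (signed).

Naive respondent-only estimate (weights = respondent counts):
  (400/1100)×50.7 + (400/1100)×55.3 + (300/1100)×24.4 = 45.2%
Post-stratified estimate weights by population shares:
  0.23×50.7 + 0.15×55.3 + 0.62×24.4 = 35.084%
Difference = 35.084 − 45.2 = -10.116 pp.

-10.1 percentage points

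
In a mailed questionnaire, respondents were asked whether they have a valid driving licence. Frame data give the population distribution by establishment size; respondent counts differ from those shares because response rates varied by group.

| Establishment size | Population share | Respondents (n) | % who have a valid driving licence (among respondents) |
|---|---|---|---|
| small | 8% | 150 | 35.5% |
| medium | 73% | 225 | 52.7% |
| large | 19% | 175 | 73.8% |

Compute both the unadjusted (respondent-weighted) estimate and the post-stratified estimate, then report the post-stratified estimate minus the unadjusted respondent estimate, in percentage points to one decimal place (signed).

Without adjustment, the pooled respondent share is:
  (150/550)×35.5 + (225/550)×52.7 + (175/550)×73.8 = 54.7227%
Post-stratified estimate weights by population shares:
  0.08×35.5 + 0.73×52.7 + 0.19×73.8 = 55.333%
Difference = 55.333 − 54.7227 = 0.6103 pp.

+0.6 percentage points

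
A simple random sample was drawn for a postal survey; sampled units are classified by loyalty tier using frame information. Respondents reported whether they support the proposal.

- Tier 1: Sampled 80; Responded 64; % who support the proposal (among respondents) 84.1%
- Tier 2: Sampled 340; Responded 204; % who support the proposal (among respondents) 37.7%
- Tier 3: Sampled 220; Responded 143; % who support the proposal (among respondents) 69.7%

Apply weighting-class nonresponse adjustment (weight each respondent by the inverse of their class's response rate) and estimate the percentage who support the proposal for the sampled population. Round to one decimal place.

Class response rates: Tier 1 64/80 = 80%, Tier 2 204/340 = 60%, Tier 3 143/220 = 65%.
With weight = n_sampled/n_responded per class, the weighted class total is n_sampled:
  Tier 1: 80 × 84.1 = 6728
  Tier 2: 340 × 37.7 = 12818
  Tier 3: 220 × 69.7 = 15,334
Adjusted estimate = 34,880 / 640 = 54.5 → 54.5%.

54.5%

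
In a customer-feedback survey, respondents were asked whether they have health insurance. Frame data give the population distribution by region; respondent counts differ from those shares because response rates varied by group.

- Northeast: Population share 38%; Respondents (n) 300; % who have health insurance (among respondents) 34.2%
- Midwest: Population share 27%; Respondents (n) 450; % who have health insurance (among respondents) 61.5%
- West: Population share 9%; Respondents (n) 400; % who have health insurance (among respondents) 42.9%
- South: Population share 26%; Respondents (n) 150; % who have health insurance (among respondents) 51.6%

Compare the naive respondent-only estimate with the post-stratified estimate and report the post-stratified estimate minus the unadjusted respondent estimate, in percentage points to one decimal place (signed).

Without adjustment, the pooled respondent share is:
  (300/1300)×34.2 + (450/1300)×61.5 + (400/1300)×42.9 + (150/1300)×51.6 = 48.3346%
Post-stratifying to population shares instead:
  0.38×34.2 + 0.27×61.5 + 0.09×42.9 + 0.26×51.6 = 46.878%
Difference = 46.878 − 48.3346 = -1.4566 pp.

-1.5 percentage points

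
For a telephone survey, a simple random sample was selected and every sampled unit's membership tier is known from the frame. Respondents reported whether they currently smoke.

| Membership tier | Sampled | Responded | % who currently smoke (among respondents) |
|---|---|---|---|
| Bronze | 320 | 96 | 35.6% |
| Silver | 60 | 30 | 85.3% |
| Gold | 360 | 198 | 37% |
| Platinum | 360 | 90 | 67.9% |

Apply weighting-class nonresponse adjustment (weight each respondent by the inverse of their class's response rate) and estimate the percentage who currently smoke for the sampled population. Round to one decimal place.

49.3%

Response rates by class: Bronze 96/320 = 30%, Silver 30/60 = 50%, Gold 198/360 = 55%, Platinum 90/360 = 25%.
Inverse-response-rate weighting restores each class to its sampled count, so class totals weight by n_sampled:
  Bronze: 320 × 35.6 = 11,392
  Silver: 60 × 85.3 = 5118
  Gold: 360 × 37 = 13,320
  Platinum: 360 × 67.9 = 24444
Adjusted estimate = 54,274 / 1,100 = 49.34 → 49.3%.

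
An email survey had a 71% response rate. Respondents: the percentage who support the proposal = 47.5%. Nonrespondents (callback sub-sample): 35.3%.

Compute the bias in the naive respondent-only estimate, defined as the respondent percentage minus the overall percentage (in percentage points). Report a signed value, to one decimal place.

+3.5 percentage points

Nonresponse fraction = 1 − 0.71 = 0.29.
Bias = (nonresponse fraction) × (respondent percentage − nonrespondent percentage)
     = 0.29 × (47.5 − 35.3) = 0.29 × 12.2 = 3.538.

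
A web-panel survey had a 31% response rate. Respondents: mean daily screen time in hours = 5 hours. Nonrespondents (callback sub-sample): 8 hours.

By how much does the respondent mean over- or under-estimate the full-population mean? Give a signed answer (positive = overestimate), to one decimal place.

-2.1

Nonresponse fraction = 1 − 0.31 = 0.69.
Bias = (nonresponse fraction) × (respondent mean − nonrespondent mean)
     = 0.69 × (5 − 8) = 0.69 × -3 = -2.07.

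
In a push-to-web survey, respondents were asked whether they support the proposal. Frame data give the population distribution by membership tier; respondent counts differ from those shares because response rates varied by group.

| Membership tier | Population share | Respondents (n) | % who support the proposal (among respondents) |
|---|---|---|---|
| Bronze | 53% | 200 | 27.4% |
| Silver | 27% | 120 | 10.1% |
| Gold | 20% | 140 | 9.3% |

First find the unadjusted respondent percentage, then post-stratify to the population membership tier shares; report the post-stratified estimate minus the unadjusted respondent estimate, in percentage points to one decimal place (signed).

+1.7 percentage points

Naive respondent-only estimate (weights = respondent counts):
  (200/460)×27.4 + (120/460)×10.1 + (140/460)×9.3 = 17.3783%
Post-stratifying to population shares instead:
  0.53×27.4 + 0.27×10.1 + 0.2×9.3 = 19.109%
Difference = 19.109 − 17.3783 = 1.7307 pp.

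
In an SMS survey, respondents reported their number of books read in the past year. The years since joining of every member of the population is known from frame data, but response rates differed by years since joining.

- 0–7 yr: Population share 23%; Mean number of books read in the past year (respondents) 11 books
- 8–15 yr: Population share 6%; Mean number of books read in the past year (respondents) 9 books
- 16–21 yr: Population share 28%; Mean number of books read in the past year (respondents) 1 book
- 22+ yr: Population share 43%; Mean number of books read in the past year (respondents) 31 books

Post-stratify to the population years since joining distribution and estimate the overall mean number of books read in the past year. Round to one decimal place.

Reweight to the known years since joining distribution:
  0–7 yr: 0.23 × 11 = 2.53
  8–15 yr: 0.06 × 9 = 0.54
  16–21 yr: 0.28 × 1 = 0.28
  22+ yr: 0.43 × 31 = 13.33
Post-stratified estimate = 16.68 → 16.7.

16.7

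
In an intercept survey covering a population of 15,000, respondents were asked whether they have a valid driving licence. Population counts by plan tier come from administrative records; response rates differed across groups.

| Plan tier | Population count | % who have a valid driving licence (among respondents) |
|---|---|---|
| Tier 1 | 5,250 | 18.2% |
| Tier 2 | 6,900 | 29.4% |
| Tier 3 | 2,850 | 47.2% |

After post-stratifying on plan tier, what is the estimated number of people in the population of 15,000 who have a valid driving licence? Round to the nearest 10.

Each cell contributes its population count × the respondent rate:
  Tier 1: 5,250 × 18.2% = 955.5
  Tier 2: 6,900 × 29.4% = 2028.6
  Tier 3: 2,850 × 47.2% = 1345.2
Estimated total = 4329.3 → 4,330.

4,330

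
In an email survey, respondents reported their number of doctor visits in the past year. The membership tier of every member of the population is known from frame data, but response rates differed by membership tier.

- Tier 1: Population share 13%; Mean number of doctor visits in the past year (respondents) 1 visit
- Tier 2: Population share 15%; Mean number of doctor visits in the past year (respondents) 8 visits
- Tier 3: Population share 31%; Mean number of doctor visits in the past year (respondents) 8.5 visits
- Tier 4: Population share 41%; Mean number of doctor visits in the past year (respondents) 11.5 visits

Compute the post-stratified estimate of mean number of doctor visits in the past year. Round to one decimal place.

Reweight to the known membership tier distribution:
  Tier 1: 0.13 × 1 = 0.13
  Tier 2: 0.15 × 8 = 1.2
  Tier 3: 0.31 × 8.5 = 2.635
  Tier 4: 0.41 × 11.5 = 4.715
Post-stratified estimate = 8.68 → 8.7.

8.7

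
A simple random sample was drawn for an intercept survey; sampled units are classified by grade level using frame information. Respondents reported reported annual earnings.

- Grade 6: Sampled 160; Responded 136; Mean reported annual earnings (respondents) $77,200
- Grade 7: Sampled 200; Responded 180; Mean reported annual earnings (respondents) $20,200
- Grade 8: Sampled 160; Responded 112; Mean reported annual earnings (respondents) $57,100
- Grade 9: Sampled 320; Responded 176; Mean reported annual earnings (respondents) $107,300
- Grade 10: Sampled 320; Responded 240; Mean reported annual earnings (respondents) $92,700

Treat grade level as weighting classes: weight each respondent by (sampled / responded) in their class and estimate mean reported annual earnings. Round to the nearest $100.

$77,200

Response rates by class: Grade 6 136/160 = 85%, Grade 7 180/200 = 90%, Grade 8 112/160 = 70%, Grade 9 176/320 = 55%, Grade 10 240/320 = 75%.
Weighting each respondent by the inverse class response rate inflates each class back to its sampled size, so the class weight is n_sampled:
  Grade 6: 160 × 77,200 = 12,352,000
  Grade 7: 200 × 20,200 = 4,040,000
  Grade 8: 160 × 57,100 = 9,136,000
  Grade 9: 320 × 107,300 = 34,336,000
  Grade 10: 320 × 92,700 = 29,664,000
Adjusted estimate = 89,528,000 / 1,160 = 77179.3 → $77,200.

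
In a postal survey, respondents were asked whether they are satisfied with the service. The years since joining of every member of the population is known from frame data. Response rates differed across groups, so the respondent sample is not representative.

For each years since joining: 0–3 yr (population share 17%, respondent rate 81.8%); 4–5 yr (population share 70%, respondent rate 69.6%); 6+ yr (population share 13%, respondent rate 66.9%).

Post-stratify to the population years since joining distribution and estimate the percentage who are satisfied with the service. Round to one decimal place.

Each cell contributes population-share × respondent value:
  0–3 yr: 0.17 × 81.8 = 13.906
  4–5 yr: 0.7 × 69.6 = 48.72
  6+ yr: 0.13 × 66.9 = 8.697
Post-stratified estimate = 71.323 → 71.3%.

71.3%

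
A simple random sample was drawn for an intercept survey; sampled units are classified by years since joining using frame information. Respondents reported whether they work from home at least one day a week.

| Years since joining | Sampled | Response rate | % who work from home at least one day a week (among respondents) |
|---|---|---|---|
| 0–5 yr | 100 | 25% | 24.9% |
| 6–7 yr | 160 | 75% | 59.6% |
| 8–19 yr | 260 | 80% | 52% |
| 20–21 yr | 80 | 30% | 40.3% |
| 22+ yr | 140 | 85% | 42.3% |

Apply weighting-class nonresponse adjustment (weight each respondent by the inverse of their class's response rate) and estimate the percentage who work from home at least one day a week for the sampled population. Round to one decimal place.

With weight = n_sampled/n_responded per class, the weighted class total is n_sampled:
  0–5 yr: 100 × 24.9 = 2490
  6–7 yr: 160 × 59.6 = 9536
  8–19 yr: 260 × 52 = 13,520
  20–21 yr: 80 × 40.3 = 3224
  22+ yr: 140 × 42.3 = 5922
Adjusted estimate = 34,692 / 740 = 46.8811 → 46.9%.

46.9%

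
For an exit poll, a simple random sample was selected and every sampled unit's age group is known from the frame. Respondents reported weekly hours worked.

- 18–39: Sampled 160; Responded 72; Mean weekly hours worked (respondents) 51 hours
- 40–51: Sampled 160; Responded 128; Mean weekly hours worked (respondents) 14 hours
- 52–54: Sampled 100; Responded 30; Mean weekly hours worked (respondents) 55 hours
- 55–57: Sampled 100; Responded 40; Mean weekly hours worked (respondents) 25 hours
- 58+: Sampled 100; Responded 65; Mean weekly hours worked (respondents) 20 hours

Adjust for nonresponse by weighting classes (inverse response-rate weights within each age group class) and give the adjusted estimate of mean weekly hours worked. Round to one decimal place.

Class response rates: 18–39 72/160 = 45%, 40–51 128/160 = 80%, 52–54 30/100 = 30%, 55–57 40/100 = 40%, 58+ 65/100 = 65%.
Weighting each respondent by the inverse class response rate inflates each class back to its sampled size, so the class weight is n_sampled:
  18–39: 160 × 51 = 8160
  40–51: 160 × 14 = 2240
  52–54: 100 × 55 = 5500
  55–57: 100 × 25 = 2500
  58+: 100 × 20 = 2000
Adjusted estimate = 20,400 / 620 = 32.9032 → 32.9.

32.9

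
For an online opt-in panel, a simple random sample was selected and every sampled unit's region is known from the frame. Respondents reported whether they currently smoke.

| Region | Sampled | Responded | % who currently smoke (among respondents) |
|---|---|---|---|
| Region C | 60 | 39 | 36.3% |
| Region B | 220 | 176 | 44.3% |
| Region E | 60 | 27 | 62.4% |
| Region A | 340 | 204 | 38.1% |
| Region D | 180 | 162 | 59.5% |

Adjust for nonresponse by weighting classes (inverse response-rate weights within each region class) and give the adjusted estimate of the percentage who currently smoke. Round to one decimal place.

Class response rates: Region C 39/60 = 65%, Region B 176/220 = 80%, Region E 27/60 = 45%, Region A 204/340 = 60%, Region D 162/180 = 90%.
With weight = n_sampled/n_responded per class, the weighted class total is n_sampled:
  Region C: 60 × 36.3 = 2178
  Region B: 220 × 44.3 = 9746
  Region E: 60 × 62.4 = 3744
  Region A: 340 × 38.1 = 12,954
  Region D: 180 × 59.5 = 10,710
Adjusted estimate = 39,332 / 860 = 45.7349 → 45.7%.

45.7%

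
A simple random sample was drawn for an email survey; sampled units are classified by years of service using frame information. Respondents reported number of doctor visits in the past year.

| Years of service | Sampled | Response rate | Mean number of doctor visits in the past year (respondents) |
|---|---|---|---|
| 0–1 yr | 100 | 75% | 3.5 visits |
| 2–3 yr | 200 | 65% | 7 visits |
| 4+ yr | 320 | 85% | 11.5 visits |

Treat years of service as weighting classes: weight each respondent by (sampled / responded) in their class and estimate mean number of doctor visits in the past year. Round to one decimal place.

8.8

Weighting each respondent by the inverse class response rate inflates each class back to its sampled size, so the class weight is n_sampled:
  0–1 yr: 100 × 3.5 = 350
  2–3 yr: 200 × 7 = 1400
  4+ yr: 320 × 11.5 = 3680
Adjusted estimate = 5430 / 620 = 8.75807 → 8.8.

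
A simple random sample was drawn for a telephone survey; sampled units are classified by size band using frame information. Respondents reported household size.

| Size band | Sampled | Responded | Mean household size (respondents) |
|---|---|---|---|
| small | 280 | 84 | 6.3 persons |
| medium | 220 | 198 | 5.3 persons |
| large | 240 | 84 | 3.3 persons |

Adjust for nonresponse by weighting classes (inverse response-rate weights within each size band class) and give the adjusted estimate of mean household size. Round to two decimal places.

5.03

Class response rates: small 84/280 = 30%, medium 198/220 = 90%, large 84/240 = 35%.
Weighting each respondent by the inverse class response rate inflates each class back to its sampled size, so the class weight is n_sampled:
  small: 280 × 6.3 = 1764
  medium: 220 × 5.3 = 1166
  large: 240 × 3.3 = 792
Adjusted estimate = 3722 / 740 = 5.02973 → 5.03.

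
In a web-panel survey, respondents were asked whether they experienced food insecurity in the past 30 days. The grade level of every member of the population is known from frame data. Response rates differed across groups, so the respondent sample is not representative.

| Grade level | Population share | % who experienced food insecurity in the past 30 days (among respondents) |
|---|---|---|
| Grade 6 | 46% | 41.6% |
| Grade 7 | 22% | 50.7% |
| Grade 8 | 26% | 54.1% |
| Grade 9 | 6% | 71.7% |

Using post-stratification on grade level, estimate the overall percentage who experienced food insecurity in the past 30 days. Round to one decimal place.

48.7%

Weight each group's respondent value by its population share:
  Grade 6: 0.46 × 41.6 = 19.136
  Grade 7: 0.22 × 50.7 = 11.154
  Grade 8: 0.26 × 54.1 = 14.066
  Grade 9: 0.06 × 71.7 = 4.302
Post-stratified estimate = 48.658 → 48.7%.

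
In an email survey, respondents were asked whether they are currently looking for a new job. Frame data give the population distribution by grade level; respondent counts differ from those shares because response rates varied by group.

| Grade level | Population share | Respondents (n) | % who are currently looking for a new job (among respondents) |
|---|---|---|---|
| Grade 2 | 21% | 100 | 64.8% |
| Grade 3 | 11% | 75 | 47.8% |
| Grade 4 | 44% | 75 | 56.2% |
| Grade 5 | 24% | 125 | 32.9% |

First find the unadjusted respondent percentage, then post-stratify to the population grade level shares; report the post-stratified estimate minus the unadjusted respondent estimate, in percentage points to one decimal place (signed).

Unadjusted (pooled respondent) estimate weights by respondent counts:
  (100/375)×64.8 + (75/375)×47.8 + (75/375)×56.2 + (125/375)×32.9 = 49.0467%
Reweighting by population grade level shares:
  0.21×64.8 + 0.11×47.8 + 0.44×56.2 + 0.24×32.9 = 51.49%
Difference = 51.49 − 49.0467 = 2.4433 pp.

+2.4 percentage points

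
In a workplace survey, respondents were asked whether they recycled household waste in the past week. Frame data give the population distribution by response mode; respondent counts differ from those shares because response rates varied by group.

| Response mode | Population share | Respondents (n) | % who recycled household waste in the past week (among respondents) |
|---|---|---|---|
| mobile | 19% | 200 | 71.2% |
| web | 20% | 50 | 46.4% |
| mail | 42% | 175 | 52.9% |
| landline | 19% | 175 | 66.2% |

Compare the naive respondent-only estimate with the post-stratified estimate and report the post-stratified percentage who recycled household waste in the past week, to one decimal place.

57.6%

Without adjustment, the pooled respondent share is:
  (200/600)×71.2 + (50/600)×46.4 + (175/600)×52.9 + (175/600)×66.2 = 62.3375%
Post-stratifying to population shares instead:
  0.19×71.2 + 0.2×46.4 + 0.42×52.9 + 0.19×66.2 = 57.604%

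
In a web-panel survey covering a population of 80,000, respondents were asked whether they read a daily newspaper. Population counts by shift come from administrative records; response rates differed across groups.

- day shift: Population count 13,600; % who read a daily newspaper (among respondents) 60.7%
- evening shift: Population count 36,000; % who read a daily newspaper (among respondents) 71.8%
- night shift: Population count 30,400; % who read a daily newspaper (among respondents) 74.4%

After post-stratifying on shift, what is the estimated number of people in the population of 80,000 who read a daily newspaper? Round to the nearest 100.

56,700

Apply each group's respondent rate to its population count:
  day shift: 13,600 × 60.7% = 8255.2
  evening shift: 36,000 × 71.8% = 25,848
  night shift: 30,400 × 74.4% = 22617.6
Estimated total = 56720.8 → 56,700.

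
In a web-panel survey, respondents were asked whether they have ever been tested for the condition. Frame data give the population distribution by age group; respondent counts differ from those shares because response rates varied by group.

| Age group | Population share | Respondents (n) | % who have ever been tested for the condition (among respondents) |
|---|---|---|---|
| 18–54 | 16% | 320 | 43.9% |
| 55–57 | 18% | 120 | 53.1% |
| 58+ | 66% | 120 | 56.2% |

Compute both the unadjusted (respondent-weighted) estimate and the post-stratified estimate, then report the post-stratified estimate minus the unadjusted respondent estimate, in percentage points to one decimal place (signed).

+5.2 percentage points

Naive respondent-only estimate (weights = respondent counts):
  (320/560)×43.9 + (120/560)×53.1 + (120/560)×56.2 = 48.5071%
Post-stratifying to population shares instead:
  0.16×43.9 + 0.18×53.1 + 0.66×56.2 = 53.674%
Difference = 53.674 − 48.5071 = 5.1669 pp.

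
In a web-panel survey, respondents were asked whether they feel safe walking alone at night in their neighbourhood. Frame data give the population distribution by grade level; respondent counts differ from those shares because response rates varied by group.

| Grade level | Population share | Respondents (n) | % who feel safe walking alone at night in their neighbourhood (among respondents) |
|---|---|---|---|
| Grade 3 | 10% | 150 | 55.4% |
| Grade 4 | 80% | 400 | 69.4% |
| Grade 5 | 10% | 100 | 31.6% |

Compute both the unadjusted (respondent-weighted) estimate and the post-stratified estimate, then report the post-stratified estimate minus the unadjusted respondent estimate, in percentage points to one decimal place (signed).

Without adjustment, the pooled respondent share is:
  (150/650)×55.4 + (400/650)×69.4 + (100/650)×31.6 = 60.3538%
Post-stratified estimate weights by population shares:
  0.1×55.4 + 0.8×69.4 + 0.1×31.6 = 64.22%
Difference = 64.22 − 60.3538 = 3.8662 pp.

+3.9 percentage points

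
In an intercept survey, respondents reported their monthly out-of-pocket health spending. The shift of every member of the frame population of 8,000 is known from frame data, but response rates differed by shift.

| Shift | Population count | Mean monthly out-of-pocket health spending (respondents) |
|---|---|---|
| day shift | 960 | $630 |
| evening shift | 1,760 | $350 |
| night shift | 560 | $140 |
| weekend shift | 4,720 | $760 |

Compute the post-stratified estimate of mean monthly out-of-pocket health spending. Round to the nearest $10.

Each cell contributes population-share × respondent value:
  day shift: (960/8,000) × 630 = 75.6
  evening shift: (1,760/8,000) × 350 = 77
  night shift: (560/8,000) × 140 = 9.8
  weekend shift: (4,720/8,000) × 760 = 448.4
Post-stratified estimate = 610.8 → $610.

$610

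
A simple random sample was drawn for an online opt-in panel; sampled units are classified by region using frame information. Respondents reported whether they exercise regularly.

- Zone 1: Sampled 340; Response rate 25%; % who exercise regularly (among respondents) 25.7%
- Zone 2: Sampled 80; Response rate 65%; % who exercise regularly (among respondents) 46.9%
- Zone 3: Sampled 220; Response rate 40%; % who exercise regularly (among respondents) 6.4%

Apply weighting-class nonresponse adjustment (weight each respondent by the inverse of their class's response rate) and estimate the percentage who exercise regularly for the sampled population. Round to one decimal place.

With weight = n_sampled/n_responded per class, the weighted class total is n_sampled:
  Zone 1: 340 × 25.7 = 8738
  Zone 2: 80 × 46.9 = 3752
  Zone 3: 220 × 6.4 = 1408
Adjusted estimate = 13,898 / 640 = 21.7156 → 21.7%.

21.7%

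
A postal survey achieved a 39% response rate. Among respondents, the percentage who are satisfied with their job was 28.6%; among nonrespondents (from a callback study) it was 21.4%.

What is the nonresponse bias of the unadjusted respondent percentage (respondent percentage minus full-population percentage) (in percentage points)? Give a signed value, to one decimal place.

+4.4 percentage points

Nonresponse fraction = 1 − 0.39 = 0.61.
Bias = (nonresponse fraction) × (respondent percentage − nonrespondent percentage)
     = 0.61 × (28.6 − 21.4) = 0.61 × 7.2 = 4.392.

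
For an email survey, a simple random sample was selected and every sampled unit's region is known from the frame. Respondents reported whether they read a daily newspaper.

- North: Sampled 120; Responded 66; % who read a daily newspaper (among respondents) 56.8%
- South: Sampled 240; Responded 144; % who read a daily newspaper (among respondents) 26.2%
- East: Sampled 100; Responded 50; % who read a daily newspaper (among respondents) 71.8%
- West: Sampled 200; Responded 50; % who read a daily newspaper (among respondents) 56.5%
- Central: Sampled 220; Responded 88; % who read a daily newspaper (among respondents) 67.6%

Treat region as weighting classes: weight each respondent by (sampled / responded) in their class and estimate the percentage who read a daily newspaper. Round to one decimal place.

Response rates by class: North 66/120 = 55%, South 144/240 = 60%, East 50/100 = 50%, West 50/200 = 25%, Central 88/220 = 40%.
Each respondent's weight = sampled/responded in their class; summing within a class gives n_sampled, so:
  North: 120 × 56.8 = 6816
  South: 240 × 26.2 = 6288
  East: 100 × 71.8 = 7180
  West: 200 × 56.5 = 11,300
  Central: 220 × 67.6 = 14872
Adjusted estimate = 46,456 / 880 = 52.7909 → 52.8%.

52.8%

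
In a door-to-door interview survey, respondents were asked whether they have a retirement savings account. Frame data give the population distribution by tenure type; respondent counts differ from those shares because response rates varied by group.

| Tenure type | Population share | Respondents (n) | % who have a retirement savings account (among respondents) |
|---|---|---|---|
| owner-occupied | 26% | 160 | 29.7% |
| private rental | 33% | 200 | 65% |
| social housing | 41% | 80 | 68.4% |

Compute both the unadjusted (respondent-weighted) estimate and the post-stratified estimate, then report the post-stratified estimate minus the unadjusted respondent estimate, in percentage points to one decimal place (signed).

+4.4 percentage points

Without adjustment, the pooled respondent share is:
  (160/440)×29.7 + (200/440)×65 + (80/440)×68.4 = 52.7818%
Post-stratifying to population shares instead:
  0.26×29.7 + 0.33×65 + 0.41×68.4 = 57.216%
Difference = 57.216 − 52.7818 = 4.4342 pp.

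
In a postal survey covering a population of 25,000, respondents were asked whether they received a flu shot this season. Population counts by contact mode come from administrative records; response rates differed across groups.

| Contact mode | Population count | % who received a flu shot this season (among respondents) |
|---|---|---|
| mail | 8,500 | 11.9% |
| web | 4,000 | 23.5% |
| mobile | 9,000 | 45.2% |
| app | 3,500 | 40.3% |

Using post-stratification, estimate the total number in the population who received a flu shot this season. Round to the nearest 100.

7,400

Each cell contributes its population count × the respondent rate:
  mail: 8,500 × 11.9% = 1011.5
  web: 4,000 × 23.5% = 940
  mobile: 9,000 × 45.2% = 4068
  app: 3,500 × 40.3% = 1410.5
Estimated total = 7430 → 7,400.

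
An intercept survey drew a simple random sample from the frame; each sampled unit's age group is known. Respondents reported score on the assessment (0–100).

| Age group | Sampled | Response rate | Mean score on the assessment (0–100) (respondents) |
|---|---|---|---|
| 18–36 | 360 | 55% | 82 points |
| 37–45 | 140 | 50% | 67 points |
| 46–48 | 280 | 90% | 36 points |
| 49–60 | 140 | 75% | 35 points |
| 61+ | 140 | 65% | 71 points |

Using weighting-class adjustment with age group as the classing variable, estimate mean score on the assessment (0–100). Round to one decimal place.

Weighting each respondent by the inverse class response rate inflates each class back to its sampled size, so the class weight is n_sampled:
  18–36: 360 × 82 = 29,520
  37–45: 140 × 67 = 9380
  46–48: 280 × 36 = 10,080
  49–60: 140 × 35 = 4900
  61+: 140 × 71 = 9940
Adjusted estimate = 63,820 / 1,060 = 60.2075 → 60.2.

60.2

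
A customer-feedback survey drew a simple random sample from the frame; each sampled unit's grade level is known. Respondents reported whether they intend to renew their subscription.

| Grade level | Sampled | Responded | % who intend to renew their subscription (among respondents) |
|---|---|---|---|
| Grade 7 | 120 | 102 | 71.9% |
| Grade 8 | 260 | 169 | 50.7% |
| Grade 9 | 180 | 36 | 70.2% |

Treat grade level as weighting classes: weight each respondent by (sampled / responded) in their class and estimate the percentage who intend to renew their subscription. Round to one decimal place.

61.5%

Response rates by class: Grade 7 102/120 = 85%, Grade 8 169/260 = 65%, Grade 9 36/180 = 20%.
Each respondent's weight = sampled/responded in their class; summing within a class gives n_sampled, so:
  Grade 7: 120 × 71.9 = 8628
  Grade 8: 260 × 50.7 = 13,182
  Grade 9: 180 × 70.2 = 12,636
Adjusted estimate = 34,446 / 560 = 61.5107 → 61.5%.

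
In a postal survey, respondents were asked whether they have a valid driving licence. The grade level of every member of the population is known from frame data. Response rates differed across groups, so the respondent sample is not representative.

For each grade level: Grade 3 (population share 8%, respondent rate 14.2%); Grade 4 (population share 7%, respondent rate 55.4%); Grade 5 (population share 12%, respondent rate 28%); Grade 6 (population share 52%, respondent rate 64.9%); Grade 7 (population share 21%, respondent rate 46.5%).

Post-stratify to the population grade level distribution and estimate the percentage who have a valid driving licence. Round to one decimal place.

Weight each group's respondent value by its population share:
  Grade 3: 0.08 × 14.2 = 1.136
  Grade 4: 0.07 × 55.4 = 3.878
  Grade 5: 0.12 × 28 = 3.36
  Grade 6: 0.52 × 64.9 = 33.748
  Grade 7: 0.21 × 46.5 = 9.765
Post-stratified estimate = 51.887 → 51.9%.

51.9%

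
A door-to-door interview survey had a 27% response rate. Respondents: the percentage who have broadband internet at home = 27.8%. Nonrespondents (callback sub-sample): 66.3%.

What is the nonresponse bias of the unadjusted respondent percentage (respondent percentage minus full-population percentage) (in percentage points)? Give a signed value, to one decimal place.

-28.1 percentage points

Nonresponse fraction = 1 − 0.27 = 0.73.
Bias = (nonresponse fraction) × (respondent percentage − nonrespondent percentage)
     = 0.73 × (27.8 − 66.3) = 0.73 × -38.5 = -28.105.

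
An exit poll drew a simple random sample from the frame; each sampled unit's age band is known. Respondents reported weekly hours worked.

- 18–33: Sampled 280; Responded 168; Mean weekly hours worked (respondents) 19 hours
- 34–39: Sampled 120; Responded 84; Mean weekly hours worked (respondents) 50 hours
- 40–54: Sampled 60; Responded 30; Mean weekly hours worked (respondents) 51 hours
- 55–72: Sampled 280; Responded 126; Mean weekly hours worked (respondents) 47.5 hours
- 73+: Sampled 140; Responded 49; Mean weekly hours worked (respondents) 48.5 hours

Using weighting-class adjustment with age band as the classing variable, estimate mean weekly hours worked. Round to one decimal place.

39.2

Response rates by class: 18–33 168/280 = 60%, 34–39 84/120 = 70%, 40–54 30/60 = 50%, 55–72 126/280 = 45%, 73+ 49/140 = 35%.
Inverse-response-rate weighting restores each class to its sampled count, so class totals weight by n_sampled:
  18–33: 280 × 19 = 5320
  34–39: 120 × 50 = 6000
  40–54: 60 × 51 = 3060
  55–72: 280 × 47.5 = 13,300
  73+: 140 × 48.5 = 6790
Adjusted estimate = 34,470 / 880 = 39.1705 → 39.2.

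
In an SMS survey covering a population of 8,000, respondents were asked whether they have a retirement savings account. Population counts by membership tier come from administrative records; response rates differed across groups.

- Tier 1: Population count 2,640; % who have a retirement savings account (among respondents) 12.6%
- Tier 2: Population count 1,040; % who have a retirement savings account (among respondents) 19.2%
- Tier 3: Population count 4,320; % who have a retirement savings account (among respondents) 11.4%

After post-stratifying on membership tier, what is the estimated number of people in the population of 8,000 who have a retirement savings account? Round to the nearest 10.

1,020

Estimated count per cell = population count × respondent percentage:
  Tier 1: 2,640 × 12.6% = 332.64
  Tier 2: 1,040 × 19.2% = 199.68
  Tier 3: 4,320 × 11.4% = 492.48
Estimated total = 1024.8 → 1,020.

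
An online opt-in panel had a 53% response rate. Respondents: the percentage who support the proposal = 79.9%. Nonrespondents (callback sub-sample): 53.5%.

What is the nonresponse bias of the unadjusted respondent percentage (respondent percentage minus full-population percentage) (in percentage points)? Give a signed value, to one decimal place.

+12.4 percentage points

Nonresponse fraction = 1 − 0.53 = 0.47.
Bias = (nonresponse fraction) × (respondent percentage − nonrespondent percentage)
     = 0.47 × (79.9 − 53.5) = 0.47 × 26.4 = 12.408.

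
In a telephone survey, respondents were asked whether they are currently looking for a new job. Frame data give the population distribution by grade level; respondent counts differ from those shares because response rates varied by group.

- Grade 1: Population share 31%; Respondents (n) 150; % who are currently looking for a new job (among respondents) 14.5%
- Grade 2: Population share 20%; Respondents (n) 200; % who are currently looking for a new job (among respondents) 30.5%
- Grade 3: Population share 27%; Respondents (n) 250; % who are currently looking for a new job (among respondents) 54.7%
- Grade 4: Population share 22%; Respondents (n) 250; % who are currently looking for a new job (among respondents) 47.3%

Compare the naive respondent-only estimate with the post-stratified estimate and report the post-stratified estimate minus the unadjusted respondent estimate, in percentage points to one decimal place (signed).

-4.0 percentage points

Naive respondent-only estimate (weights = respondent counts):
  (150/850)×14.5 + (200/850)×30.5 + (250/850)×54.7 + (250/850)×47.3 = 39.7353%
Post-stratified estimate weights by population shares:
  0.31×14.5 + 0.2×30.5 + 0.27×54.7 + 0.22×47.3 = 35.77%
Difference = 35.77 − 39.7353 = -3.9653 pp.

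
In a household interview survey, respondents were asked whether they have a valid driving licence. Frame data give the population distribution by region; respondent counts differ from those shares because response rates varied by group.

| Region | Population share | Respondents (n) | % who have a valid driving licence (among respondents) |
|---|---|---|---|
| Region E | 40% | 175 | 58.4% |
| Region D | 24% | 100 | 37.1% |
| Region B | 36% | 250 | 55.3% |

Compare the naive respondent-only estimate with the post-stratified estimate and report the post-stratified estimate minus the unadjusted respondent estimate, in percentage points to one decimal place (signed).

Without adjustment, the pooled respondent share is:
  (175/525)×58.4 + (100/525)×37.1 + (250/525)×55.3 = 52.8667%
Post-stratified estimate weights by population shares:
  0.4×58.4 + 0.24×37.1 + 0.36×55.3 = 52.172%
Difference = 52.172 − 52.8667 = -0.6947 pp.

-0.7 percentage points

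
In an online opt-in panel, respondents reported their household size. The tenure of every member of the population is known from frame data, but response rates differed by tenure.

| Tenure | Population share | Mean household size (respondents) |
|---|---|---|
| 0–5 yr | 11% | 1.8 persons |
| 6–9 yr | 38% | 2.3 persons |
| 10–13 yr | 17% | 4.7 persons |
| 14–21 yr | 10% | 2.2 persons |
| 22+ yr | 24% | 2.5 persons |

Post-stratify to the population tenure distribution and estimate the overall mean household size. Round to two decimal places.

2.69

Post-stratification weights by population share, not respondent share:
  0–5 yr: 0.11 × 1.8 = 0.198
  6–9 yr: 0.38 × 2.3 = 0.874
  10–13 yr: 0.17 × 4.7 = 0.799
  14–21 yr: 0.1 × 2.2 = 0.22
  22+ yr: 0.24 × 2.5 = 0.6
Post-stratified estimate = 2.691 → 2.69.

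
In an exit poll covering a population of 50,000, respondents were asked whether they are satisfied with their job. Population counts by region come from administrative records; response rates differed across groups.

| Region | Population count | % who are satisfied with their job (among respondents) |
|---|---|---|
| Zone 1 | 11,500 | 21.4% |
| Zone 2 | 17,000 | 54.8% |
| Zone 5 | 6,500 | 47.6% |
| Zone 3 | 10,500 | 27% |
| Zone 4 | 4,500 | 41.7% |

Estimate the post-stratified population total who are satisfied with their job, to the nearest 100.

19,600

Each cell contributes its population count × the respondent rate:
  Zone 1: 11,500 × 21.4% = 2461
  Zone 2: 17,000 × 54.8% = 9316
  Zone 5: 6,500 × 47.6% = 3094
  Zone 3: 10,500 × 27% = 2835
  Zone 4: 4,500 × 41.7% = 1876.5
Estimated total = 19582.5 → 19,600.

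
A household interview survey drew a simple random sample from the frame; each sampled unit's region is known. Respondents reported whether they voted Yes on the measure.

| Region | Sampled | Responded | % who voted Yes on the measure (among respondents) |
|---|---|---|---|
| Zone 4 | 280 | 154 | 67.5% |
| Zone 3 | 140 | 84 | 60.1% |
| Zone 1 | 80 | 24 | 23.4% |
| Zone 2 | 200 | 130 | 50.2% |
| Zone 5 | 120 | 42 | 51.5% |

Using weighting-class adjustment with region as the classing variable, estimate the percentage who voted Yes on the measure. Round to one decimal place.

Response rates by class: Zone 4 154/280 = 55%, Zone 3 84/140 = 60%, Zone 1 24/80 = 30%, Zone 2 130/200 = 65%, Zone 5 42/120 = 35%.
Each respondent's weight = sampled/responded in their class; summing within a class gives n_sampled, so:
  Zone 4: 280 × 67.5 = 18,900
  Zone 3: 140 × 60.1 = 8414
  Zone 1: 80 × 23.4 = 1872
  Zone 2: 200 × 50.2 = 10,040
  Zone 5: 120 × 51.5 = 6180
Adjusted estimate = 45,406 / 820 = 55.3732 → 55.4%.

55.4%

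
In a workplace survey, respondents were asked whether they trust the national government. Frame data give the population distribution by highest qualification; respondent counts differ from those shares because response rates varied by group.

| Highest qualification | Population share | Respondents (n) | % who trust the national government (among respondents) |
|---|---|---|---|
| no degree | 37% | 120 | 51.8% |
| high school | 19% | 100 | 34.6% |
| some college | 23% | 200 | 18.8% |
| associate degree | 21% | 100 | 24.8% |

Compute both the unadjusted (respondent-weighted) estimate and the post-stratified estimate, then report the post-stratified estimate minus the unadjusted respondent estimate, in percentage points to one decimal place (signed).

+4.7 percentage points

Naive respondent-only estimate (weights = respondent counts):
  (120/520)×51.8 + (100/520)×34.6 + (200/520)×18.8 + (100/520)×24.8 = 30.6077%
Reweighting by population highest qualification shares:
  0.37×51.8 + 0.19×34.6 + 0.23×18.8 + 0.21×24.8 = 35.272%
Difference = 35.272 − 30.6077 = 4.6643 pp.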